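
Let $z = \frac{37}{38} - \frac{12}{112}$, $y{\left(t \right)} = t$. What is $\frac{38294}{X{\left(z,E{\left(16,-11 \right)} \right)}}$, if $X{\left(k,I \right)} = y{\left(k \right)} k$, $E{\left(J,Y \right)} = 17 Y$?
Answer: $\frac{10838121056}{212521} \approx 50998.0$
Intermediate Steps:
$z = \frac{461}{532}$ ($z = 37 \cdot \frac{1}{38} - \frac{3}{28} = \frac{37}{38} - \frac{3}{28} = \frac{461}{532} \approx 0.86654$)
$X{\left(k,I \right)} = k^{2}$ ($X{\left(k,I \right)} = k k = k^{2}$)
$\frac{38294}{X{\left(z,E{\left(16,-11 \right)} \right)}} = \frac{38294}{\left(\frac{461}{532}\right)^{2}} = \frac{38294}{\frac{212521}{283024}} = 38294 \cdot \frac{283024}{212521} = \frac{10838121056}{212521}$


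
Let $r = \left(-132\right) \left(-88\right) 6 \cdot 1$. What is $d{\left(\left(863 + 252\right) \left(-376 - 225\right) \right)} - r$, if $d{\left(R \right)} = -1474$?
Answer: $-71170$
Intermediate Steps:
$r = 69696$ ($r = 11616 \cdot 6 = 69696$)
$d{\left(\left(863 + 252\right) \left(-376 - 225\right) \right)} - r = -1474 - 69696 = -71170$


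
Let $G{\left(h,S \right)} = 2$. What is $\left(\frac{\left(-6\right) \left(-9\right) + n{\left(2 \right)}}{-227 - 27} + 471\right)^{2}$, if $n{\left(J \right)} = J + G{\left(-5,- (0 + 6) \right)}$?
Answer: $\frac{3574604944}{16129} \approx 2.2163 \cdot 10^{5}$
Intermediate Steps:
$n{\left(J \right)} = 2 + J$ ($n{\left(J \right)} = J + 2 = 2 + J$)
$\left(\frac{\left(-6\right) \left(-9\right) + n{\left(2 \right)}}{-227 - 27} + 471\right)^{2} = \left(\frac{\left(-6\right) \left(-9\right) + \left(2 + 2\right)}{-227 - 27} + 471\right)^{2} = \left(\frac{54 + 4}{-227 - 27} + 471\right)^{2} = \left(\frac{58}{-254} + 471\right)^{2} = \left(58 \left(- \frac{1}{254}\right) + 471\right)^{2} = \left(- \frac{29}{127} + 471\right)^{2} = \left(\frac{59788}{127}\right)^{2} = \frac{3574604944}{16129}$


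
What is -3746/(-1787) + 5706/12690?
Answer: 3207409/1259835 ≈ 2.5459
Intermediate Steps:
-3746/(-1787) + 5706/12690 = -3746*(-1/1787) + 5706*(1/12690) = 3746/1787 + 317/705 = 3207409/1259835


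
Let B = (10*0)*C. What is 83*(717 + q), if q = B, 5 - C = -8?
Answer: 59511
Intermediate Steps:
C = 13 (C = 5 - 1*(-8) = 5 + 8 = 13)
B = 0 (B = (10*0)*13 = 0*13 = 0)
q = 0
83*(717 + q) = 83*(717 + 0) = 83*717 = 59511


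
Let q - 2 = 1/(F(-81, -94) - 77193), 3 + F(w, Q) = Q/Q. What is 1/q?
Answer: 77195/154389 ≈ 0.50000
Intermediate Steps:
F(w, Q) = -2 (F(w, Q) = -3 + Q/Q = -3 + 1 = -2)
q = 154389/77195 (q = 2 + 1/(-2 - 77193) = 2 + 1/(-77195) = 2 - 1/77195 = 154389/77195 ≈ 2.0000)
1/q = 1/(154389/77195) = 77195/154389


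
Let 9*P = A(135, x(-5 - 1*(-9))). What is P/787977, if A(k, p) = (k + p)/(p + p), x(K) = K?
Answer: 139/56734344 ≈ 2.4500e-6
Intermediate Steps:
A(k, p) = (k + p)/(2*p) (A(k, p) = (k + p)/((2*p)) = (k + p)*(1/(2*p)) = (k + p)/(2*p))
P = 139/72 (P = ((135 + (-5 - 1*(-9)))/(2*(-5 - 1*(-9))))/9 = ((135 + (-5 + 9))/(2*(-5 + 9)))/9 = ((1/2)*(135 + 4)/4)/9 = ((1/2)*(1/4)*139)/9 = (1/9)*(139/8) = 139/72 ≈ 1.9306)
P/787977 = (139/72)/787977 = (139/72)*(1/787977) = 139/56734344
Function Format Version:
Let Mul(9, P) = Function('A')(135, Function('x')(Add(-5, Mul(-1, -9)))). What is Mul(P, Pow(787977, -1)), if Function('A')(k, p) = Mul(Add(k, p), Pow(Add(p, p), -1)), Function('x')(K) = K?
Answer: Rational(139, 56734344) ≈ 2.4500e-6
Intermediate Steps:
Function('A')(k, p) = Mul(Rational(1, 2), Pow(p, -1), Add(k, p)) (Function('A')(k, p) = Mul(Add(k, p), Pow(Mul(2, p), -1)) = Mul(Add(k, p), Mul(Rational(1, 2), Pow(p, -1))) = Mul(Rational(1, 2), Pow(p, -1), Add(k, p)))
P = Rational(139, 72) (P = Mul(Rational(1, 9), Mul(Rational(1, 2), Pow(Add(-5, Mul(-1, -9)), -1), Add(135, Add(-5, Mul(-1, -9))))) = Mul(Rational(1, 9), Mul(Rational(1, 2), Pow(Add(-5, 9), -1), Add(135, Add(-5, 9)))) = Mul(Rational(1, 9), Mul(Rational(1, 2), Pow(4, -1), Add(135, 4))) = Mul(Rational(1, 9), Mul(Rational(1, 2), Rational(1, 4), 139)) = Mul(Rational(1, 9), Rational(139, 8)) = Rational(139, 72) ≈ 1.9306)
Mul(P, Pow(787977, -1)) = Mul(Rational(139, 72), Pow(787977, -1)) = Mul(Rational(139, 72), Rational(1, 787977)) = Rational(139, 56734344)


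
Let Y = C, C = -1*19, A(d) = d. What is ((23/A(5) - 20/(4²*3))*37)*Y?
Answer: -176453/60 ≈ -2940.9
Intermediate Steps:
C = -19
Y = -19
((23/A(5) - 20/(4²*3))*37)*Y = ((23/5 - 20/(4²*3))*37)*(-19) = ((23*(⅕) - 20/(16*3))*37)*(-19) = ((23/5 - 20/48)*37)*(-19) = ((23/5 - 20*1/48)*37)*(-19) = ((23/5 - 5/12)*37)*(-19) = ((251/60)*37)*(-19) = (9287/60)*(-19) = -176453/60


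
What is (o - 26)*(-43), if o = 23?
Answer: 129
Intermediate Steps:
(o - 26)*(-43) = (23 - 26)*(-43) = -3*(-43) = 129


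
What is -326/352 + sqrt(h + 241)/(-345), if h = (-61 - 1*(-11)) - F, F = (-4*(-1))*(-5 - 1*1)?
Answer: -163/176 - sqrt(215)/345 ≈ -0.96864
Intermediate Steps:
F = -24 (F = 4*(-5 - 1) = 4*(-6) = -24)
h = -26 (h = (-61 - 1*(-11)) - 1*(-24) = (-61 + 11) + 24 = -50 + 24 = -26)
-326/352 + sqrt(h + 241)/(-345) = -326/352 + sqrt(-26 + 241)/(-345) = -326*1/352 + sqrt(215)*(-1/345) = -163/176 - sqrt(215)/345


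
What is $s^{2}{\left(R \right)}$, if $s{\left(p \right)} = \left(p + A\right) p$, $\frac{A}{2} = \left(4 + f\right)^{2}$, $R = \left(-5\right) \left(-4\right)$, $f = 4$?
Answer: $8761600$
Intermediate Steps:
$R = 20$
$A = 128$ ($A = 2 \left(4 + 4\right)^{2} = 2 \cdot 8^{2} = 2 \cdot 64 = 128$)
$s{\left(p \right)} = p \left(128 + p\right)$ ($s{\left(p \right)} = \left(p + 128\right) p = \left(128 + p\right) p = p \left(128 + p\right)$)
$s^{2}{\left(R \right)} = \left(20 \left(128 + 20\right)\right)^{2} = \left(20 \cdot 148\right)^{2} = 2960^{2} = 8761600$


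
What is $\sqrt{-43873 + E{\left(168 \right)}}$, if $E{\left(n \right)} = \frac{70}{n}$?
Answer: $\frac{11 i \sqrt{13053}}{6} \approx 209.46 i$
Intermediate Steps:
$\sqrt{-43873 + E{\left(168 \right)}} = \sqrt{-43873 + \frac{70}{168}} = \sqrt{-43873 + 70 \cdot \frac{1}{168}} = \sqrt{-43873 + \frac{5}{12}} = \sqrt{- \frac{526471}{12}} = \frac{11 i \sqrt{13053}}{6}$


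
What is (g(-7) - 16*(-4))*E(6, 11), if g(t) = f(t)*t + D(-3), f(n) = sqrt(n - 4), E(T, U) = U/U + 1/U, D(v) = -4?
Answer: 720/11 - 84*I*sqrt(11)/11 ≈ 65.455 - 25.327*I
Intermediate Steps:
E(T, U) = 1 + 1/U
f(n) = sqrt(-4 + n)
g(t) = -4 + t*sqrt(-4 + t) (g(t) = sqrt(-4 + t)*t - 4 = t*sqrt(-4 + t) - 4 = -4 + t*sqrt(-4 + t))
(g(-7) - 16*(-4))*E(6, 11) = ((-4 - 7*sqrt(-4 - 7)) - 16*(-4))*((1 + 11)/11) = ((-4 - 7*I*sqrt(11)) + 64)*((1/11)*12) = ((-4 - 7*I*sqrt(11)) + 64)*(12/11) = (60 - 7*I*sqrt(11))*(12/11) = 720/11 - 84*I*sqrt(11)/11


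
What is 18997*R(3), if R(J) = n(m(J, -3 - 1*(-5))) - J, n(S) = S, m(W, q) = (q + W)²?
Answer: 417934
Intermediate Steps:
m(W, q) = (W + q)²
R(J) = (2 + J)² - J (R(J) = (J + (-3 - 1*(-5)))² - J = (J + (-3 + 5))² - J = (J + 2)² - J = (2 + J)² - J)
18997*R(3) = 18997*((2 + 3)² - 1*3) = 18997*(5² - 3) = 18997*(25 - 3) = 18997*22 = 417934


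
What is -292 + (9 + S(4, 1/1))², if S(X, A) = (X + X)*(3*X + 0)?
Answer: 10733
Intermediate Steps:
S(X, A) = 6*X² (S(X, A) = (2*X)*(3*X) = 6*X²)
-292 + (9 + S(4, 1/1))² = -292 + (9 + 6*4²)² = -292 + (9 + 6*16)² = -292 + (9 + 96)² = -292 + 105² = -292 + 11025 = 10733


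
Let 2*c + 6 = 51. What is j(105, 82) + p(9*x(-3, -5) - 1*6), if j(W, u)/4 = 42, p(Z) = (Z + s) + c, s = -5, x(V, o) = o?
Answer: 269/2 ≈ 134.50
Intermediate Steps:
c = 45/2 (c = -3 + (½)*51 = -3 + 51/2 = 45/2 ≈ 22.500)
p(Z) = 35/2 + Z (p(Z) = (Z - 5) + 45/2 = (-5 + Z) + 45/2 = 35/2 + Z)
j(W, u) = 168 (j(W, u) = 4*42 = 168)
j(105, 82) + p(9*x(-3, -5) - 1*6) = 168 + (35/2 + (9*(-5) - 1*6)) = 168 + (35/2 + (-45 - 6)) = 168 + (35/2 - 51) = 168 - 67/2 = 269/2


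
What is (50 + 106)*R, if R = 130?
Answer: 20280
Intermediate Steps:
(50 + 106)*R = (50 + 106)*130 = 156*130 = 20280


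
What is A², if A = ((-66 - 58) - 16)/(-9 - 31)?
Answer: 49/4 ≈ 12.250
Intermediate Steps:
A = 7/2 (A = (-124 - 16)/(-40) = -140*(-1/40) = 7/2 ≈ 3.5000)
A² = (7/2)² = 49/4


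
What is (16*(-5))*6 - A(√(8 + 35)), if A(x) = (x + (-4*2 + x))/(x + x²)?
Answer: -10075/21 - 47*√43/903 ≈ -480.10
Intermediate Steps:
A(x) = (-8 + 2*x)/(x + x²) (A(x) = (x + (-8 + x))/(x + x²) = (-8 + 2*x)/(x + x²))
(16*(-5))*6 - A(√(8 + 35)) = (16*(-5))*6 - 2*(-4 + √(8 + 35))/((√(8 + 35))*(1 + √(8 + 35))) = -80*6 - 2*(-4 + √43)/((√43)*(1 + √43)) = -480 - 2*√43/43*(-4 + √43)/(1 + √43) = -480 - 2*√43*(-4 + √43)/(43*(1 + √43))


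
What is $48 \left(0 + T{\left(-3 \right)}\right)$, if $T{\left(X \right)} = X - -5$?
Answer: $96$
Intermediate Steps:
$T{\left(X \right)} = 5 + X$ ($T{\left(X \right)} = X + 5 = 5 + X$)
$48 \left(0 + T{\left(-3 \right)}\right) = 48 \left(0 + \left(5 - 3\right)\right) = 48 \left(0 + 2\right) = 48 \cdot 2 = 96$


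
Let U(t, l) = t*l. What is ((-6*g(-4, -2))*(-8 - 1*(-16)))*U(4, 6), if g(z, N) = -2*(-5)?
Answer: -11520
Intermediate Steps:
g(z, N) = 10
U(t, l) = l*t
((-6*g(-4, -2))*(-8 - 1*(-16)))*U(4, 6) = ((-6*10)*(-8 - 1*(-16)))*(6*4) = -60*(-8 + 16)*24 = -60*8*24 = -480*24 = -11520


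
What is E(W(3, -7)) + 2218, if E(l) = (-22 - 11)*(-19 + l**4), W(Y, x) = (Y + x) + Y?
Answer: 2812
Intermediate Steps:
W(Y, x) = x + 2*Y
E(l) = 627 - 33*l**4 (E(l) = -33*(-19 + l**4) = 627 - 33*l**4)
E(W(3, -7)) + 2218 = (627 - 33*(-7 + 2*3)**4) + 2218 = (627 - 33*(-7 + 6)**4) + 2218 = (627 - 33*(-1)**4) + 2218 = (627 - 33*1) + 2218 = (627 - 33) + 2218 = 594 + 2218 = 2812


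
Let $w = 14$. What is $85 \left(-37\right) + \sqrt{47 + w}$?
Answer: $-3145 + \sqrt{61} \approx -3137.2$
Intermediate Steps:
$85 \left(-37\right) + \sqrt{47 + w} = 85 \left(-37\right) + \sqrt{47 + 14} = -3145 + \sqrt{61}$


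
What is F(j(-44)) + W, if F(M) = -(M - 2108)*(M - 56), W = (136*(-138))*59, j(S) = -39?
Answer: -1311277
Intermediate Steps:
W = -1107312 (W = -18768*59 = -1107312)
F(M) = -(-2108 + M)*(-56 + M)
F(j(-44)) + W = (-118048 - 1*(-39)² + 2164*(-39)) - 1107312 = (-118048 - 1*1521 - 84396) - 1107312 = (-118048 - 1521 - 84396) - 1107312 = -203965 - 1107312 = -1311277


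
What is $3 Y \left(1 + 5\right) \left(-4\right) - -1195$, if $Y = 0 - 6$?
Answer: $1627$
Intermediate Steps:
$Y = -6$ ($Y = 0 - 6 = -6$)
$3 Y \left(1 + 5\right) \left(-4\right) - -1195 = 3 \left(-6\right) \left(1 + 5\right) \left(-4\right) - -1195 = - 18 \cdot 6 \left(-4\right) + 1195 = \left(-18\right) \left(-24\right) + 1195 = 432 + 1195 = 1627$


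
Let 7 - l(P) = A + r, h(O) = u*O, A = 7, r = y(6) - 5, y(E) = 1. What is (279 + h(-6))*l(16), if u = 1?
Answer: 1092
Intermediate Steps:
r = -4 (r = 1 - 5 = -4)
h(O) = O (h(O) = 1*O = O)
l(P) = 4 (l(P) = 7 - (7 - 4) = 7 - 1*3 = 7 - 3 = 4)
(279 + h(-6))*l(16) = (279 - 6)*4 = 273*4 = 1092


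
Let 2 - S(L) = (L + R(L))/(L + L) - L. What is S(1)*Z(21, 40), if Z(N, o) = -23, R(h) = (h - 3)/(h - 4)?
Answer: -299/6 ≈ -49.833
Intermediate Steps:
R(h) = (-3 + h)/(-4 + h)
S(L) = 2 + L - (L + (-3 + L)/(-4 + L))/(2*L) (S(L) = 2 - ((L + (-3 + L)/(-4 + L))/(L + L) - L) = 2 - ((L + (-3 + L)/(-4 + L))/((2*L)) - L) = 2 - ((L + (-3 + L)/(-4 + L))*(1/(2*L)) - L) = 2 - ((L + (-3 + L)/(-4 + L))/(2*L) - L) = 2 - (-L + (L + (-3 + L)/(-4 + L))/(2*L)) = 2 + (L - (L + (-3 + L)/(-4 + L))/(2*L)) = 2 + L - (L + (-3 + L)/(-4 + L))/(2*L))
S(1)*Z(21, 40) = ((½)*(3 - 1*1 + 1*(-4 + 1)*(3 + 2*1))/(1*(-4 + 1)))*(-23) = ((½)*1*(3 - 1 + 1*(-3)*(3 + 2))/(-3))*(-23) = ((½)*1*(-⅓)*(3 - 1 + 1*(-3)*5))*(-23) = ((½)*1*(-⅓)*(3 - 1 - 15))*(-23) = ((½)*1*(-⅓)*(-13))*(-23) = (13/6)*(-23) = -299/6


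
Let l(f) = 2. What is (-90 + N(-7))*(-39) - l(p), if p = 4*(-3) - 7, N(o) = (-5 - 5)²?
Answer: -392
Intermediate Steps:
N(o) = 100 (N(o) = (-10)² = 100)
p = -19 (p = -12 - 7 = -19)
(-90 + N(-7))*(-39) - l(p) = (-90 + 100)*(-39) - 1*2 = 10*(-39) - 2 = -390 - 2 = -392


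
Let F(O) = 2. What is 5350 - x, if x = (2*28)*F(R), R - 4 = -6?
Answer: 5238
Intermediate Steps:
R = -2 (R = 4 - 6 = -2)
x = 112 (x = (2*28)*2 = 56*2 = 112)
5350 - x = 5350 - 1*112 = 5350 - 112 = 5238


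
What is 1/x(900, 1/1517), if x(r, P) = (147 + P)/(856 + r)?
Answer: 665963/55750 ≈ 11.946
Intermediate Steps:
x(r, P) = (147 + P)/(856 + r)
1/x(900, 1/1517) = 1/((147 + 1/1517)/(856 + 900)) = 1/((147 + 1/1517)/1756) = 1/((1/1756)*(223000/1517)) = 1/(55750/665963) = 665963/55750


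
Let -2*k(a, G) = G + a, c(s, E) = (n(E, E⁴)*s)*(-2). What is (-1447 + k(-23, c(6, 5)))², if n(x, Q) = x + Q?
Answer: 21986721/4 ≈ 5.4967e+6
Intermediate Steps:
n(x, Q) = Q + x
c(s, E) = -2*s*(E + E⁴) (c(s, E) = ((E⁴ + E)*s)*(-2) = ((E + E⁴)*s)*(-2) = (s*(E + E⁴))*(-2) = -2*s*(E + E⁴))
k(a, G) = -G/2 - a/2 (k(a, G) = -(G + a)/2 = -G/2 - a/2)
(-1447 + k(-23, c(6, 5)))² = (-1447 + (-(-1)*5*6*(1 + 5³) - ½*(-23)))² = (-1447 + (-(-1)*5*6*(1 + 125) + 23/2))² = (-1447 + (-(-1)*5*6*126 + 23/2))² = (-1447 + (-½*(-7560) + 23/2))² = (-1447 + (3780 + 23/2))² = (-1447 + 7583/2)² = (4689/2)² = 21986721/4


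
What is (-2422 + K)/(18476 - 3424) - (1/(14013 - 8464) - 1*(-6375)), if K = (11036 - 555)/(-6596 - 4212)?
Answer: -5755001457628909/902722506784 ≈ -6375.2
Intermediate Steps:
K = -10481/10808 (K = 10481/(-10808) = 10481*(-1/10808) = -10481/10808 ≈ -0.96974)
(-2422 + K)/(18476 - 3424) - (1/(14013 - 8464) - 1*(-6375)) = (-2422 - 10481/10808)/(18476 - 3424) - (1/(14013 - 8464) - 1*(-6375)) = -26187457/10808/15052 - (1/5549 + 6375) = -26187457/10808*1/15052 - (1/5549 + 6375) = -26187457/162682016 - 1*35374876/5549 = -26187457/162682016 - 35374876/5549 = -5755001457628909/902722506784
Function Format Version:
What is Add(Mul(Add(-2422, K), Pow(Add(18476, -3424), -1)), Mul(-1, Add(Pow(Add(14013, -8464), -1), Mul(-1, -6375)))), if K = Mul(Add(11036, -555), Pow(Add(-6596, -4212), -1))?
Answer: Rational(-5755001457628909, 902722506784) ≈ -6375.2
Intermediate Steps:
K = Rational(-10481, 10808) (K = Mul(10481, Pow(-10808, -1)) = Mul(10481, Rational(-1, 10808)) = Rational(-10481, 10808) ≈ -0.96974)
Add(Mul(Add(-2422, K), Pow(Add(18476, -3424), -1)), Mul(-1, Add(Pow(Add(14013, -8464), -1), Mul(-1, -6375)))) = Add(Mul(Add(-2422, Rational(-10481, 10808)), Pow(Add(18476, -3424), -1)), Mul(-1, Add(Pow(Add(14013, -8464), -1), Mul(-1, -6375)))) = Add(Mul(Rational(-26187457, 10808), Pow(15052, -1)), Mul(-1, Add(Pow(5549, -1), 6375))) = Add(Mul(Rational(-26187457, 10808), Rational(1, 15052)), Mul(-1, Add(Rational(1, 5549), 6375))) = Add(Rational(-26187457, 162682016), Mul(-1, Rational(35374876, 5549))) = Add(Rational(-26187457, 162682016), Rational(-35374876, 5549)) = Rational(-5755001457628909, 902722506784)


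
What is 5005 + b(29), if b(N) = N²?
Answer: 5846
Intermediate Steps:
5005 + b(29) = 5005 + 29² = 5005 + 841 = 5846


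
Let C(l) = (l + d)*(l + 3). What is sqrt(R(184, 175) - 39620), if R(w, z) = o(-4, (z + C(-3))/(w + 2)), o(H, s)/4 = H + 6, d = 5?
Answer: 2*I*sqrt(9903) ≈ 199.03*I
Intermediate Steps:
C(l) = (3 + l)*(5 + l) (C(l) = (l + 5)*(l + 3) = (5 + l)*(3 + l) = (3 + l)*(5 + l))
o(H, s) = 24 + 4*H (o(H, s) = 4*(H + 6) = 4*(6 + H) = 24 + 4*H)
R(w, z) = 8 (R(w, z) = 24 + 4*(-4) = 24 - 16 = 8)
sqrt(R(184, 175) - 39620) = sqrt(8 - 39620) = sqrt(-39612) = 2*I*sqrt(9903)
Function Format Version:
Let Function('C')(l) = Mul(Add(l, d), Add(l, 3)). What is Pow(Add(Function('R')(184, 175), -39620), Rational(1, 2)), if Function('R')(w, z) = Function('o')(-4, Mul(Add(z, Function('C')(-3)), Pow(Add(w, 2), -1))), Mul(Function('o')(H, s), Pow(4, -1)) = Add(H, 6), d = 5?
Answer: Mul(2, I, Pow(9903, Rational(1, 2))) ≈ Mul(199.03, I)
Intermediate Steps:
Function('C')(l) = Mul(Add(3, l), Add(5, l)) (Function('C')(l) = Mul(Add(l, 5), Add(l, 3)) = Mul(Add(5, l), Add(3, l)) = Mul(Add(3, l), Add(5, l)))
Function('o')(H, s) = Add(24, Mul(4, H)) (Function('o')(H, s) = Mul(4, Add(H, 6)) = Mul(4, Add(6, H)) = Add(24, Mul(4, H)))
Function('R')(w, z) = 8 (Function('R')(w, z) = Add(24, Mul(4, -4)) = Add(24, -16) = 8)
Pow(Add(Function('R')(184, 175), -39620), Rational(1, 2)) = Pow(Add(8, -39620), Rational(1, 2)) = Pow(-39612, Rational(1, 2)) = Mul(2, I, Pow(9903, Rational(1, 2)))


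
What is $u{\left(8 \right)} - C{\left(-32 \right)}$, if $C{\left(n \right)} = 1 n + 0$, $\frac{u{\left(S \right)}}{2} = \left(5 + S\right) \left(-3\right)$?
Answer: $-46$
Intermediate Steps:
$u{\left(S \right)} = -30 - 6 S$ ($u{\left(S \right)} = 2 \left(5 + S\right) \left(-3\right) = 2 \left(-15 - 3 S\right) = -30 - 6 S$)
$C{\left(n \right)} = n$ ($C{\left(n \right)} = n + 0 = n$)
$u{\left(8 \right)} - C{\left(-32 \right)} = \left(-30 - 48\right) - -32 = \left(-30 - 48\right) + 32 = -78 + 32 = -46$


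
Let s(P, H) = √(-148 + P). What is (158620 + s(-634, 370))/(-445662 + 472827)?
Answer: 31724/5433 + I*√782/27165 ≈ 5.8391 + 0.0010294*I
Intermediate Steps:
(158620 + s(-634, 370))/(-445662 + 472827) = (158620 + √(-148 - 634))/(-445662 + 472827) = (158620 + √(-782))/27165 = (158620 + I*√782)*(1/27165) = 31724/5433 + I*√782/27165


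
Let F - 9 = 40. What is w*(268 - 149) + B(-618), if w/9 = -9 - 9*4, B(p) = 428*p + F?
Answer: -312650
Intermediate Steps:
F = 49 (F = 9 + 40 = 49)
B(p) = 49 + 428*p (B(p) = 428*p + 49 = 49 + 428*p)
w = -405 (w = 9*(-9 - 9*4) = 9*(-9 - 36) = 9*(-45) = -405)
w*(268 - 149) + B(-618) = -405*(268 - 149) + (49 + 428*(-618)) = -405*119 + (49 - 264504) = -48195 - 264455 = -312650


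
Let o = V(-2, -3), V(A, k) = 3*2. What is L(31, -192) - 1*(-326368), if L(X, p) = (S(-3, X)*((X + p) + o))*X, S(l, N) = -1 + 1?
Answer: 326368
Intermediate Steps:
V(A, k) = 6
S(l, N) = 0
o = 6
L(X, p) = 0 (L(X, p) = (0*((X + p) + 6))*X = (0*(6 + X + p))*X = 0*X = 0)
L(31, -192) - 1*(-326368) = 0 - 1*(-326368) = 0 + 326368 = 326368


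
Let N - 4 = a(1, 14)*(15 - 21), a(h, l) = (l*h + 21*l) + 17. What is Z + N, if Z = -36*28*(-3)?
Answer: 1078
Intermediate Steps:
a(h, l) = 17 + 21*l + h*l (a(h, l) = (h*l + 21*l) + 17 = (21*l + h*l) + 17 = 17 + 21*l + h*l)
Z = 3024 (Z = -1008*(-3) = 3024)
N = -1946 (N = 4 + (17 + 21*14 + 1*14)*(15 - 21) = 4 + (17 + 294 + 14)*(-6) = 4 + 325*(-6) = 4 - 1950 = -1946)
Z + N = 3024 - 1946 = 1078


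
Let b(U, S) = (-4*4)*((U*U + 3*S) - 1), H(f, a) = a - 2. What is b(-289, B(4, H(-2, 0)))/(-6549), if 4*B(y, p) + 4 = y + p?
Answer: 445432/2183 ≈ 204.05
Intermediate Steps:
H(f, a) = -2 + a
B(y, p) = -1 + p/4 + y/4 (B(y, p) = -1 + (y + p)/4 = -1 + (p + y)/4 = -1 + (p/4 + y/4) = -1 + p/4 + y/4)
b(U, S) = 16 - 48*S - 16*U**2 (b(U, S) = -16*((U**2 + 3*S) - 1) = -16*(-1 + U**2 + 3*S) = 16 - 48*S - 16*U**2)
b(-289, B(4, H(-2, 0)))/(-6549) = (16 - 48*(-1 + (-2 + 0)/4 + (1/4)*4) - 16*(-289)**2)/(-6549) = (16 - 48*(-1 + (1/4)*(-2) + 1) - 16*83521)*(-1/6549) = (16 - 48*(-1 - 1/2 + 1) - 1336336)*(-1/6549) = (16 - 48*(-1/2) - 1336336)*(-1/6549) = (16 + 24 - 1336336)*(-1/6549) = -1336296*(-1/6549) = 445432/2183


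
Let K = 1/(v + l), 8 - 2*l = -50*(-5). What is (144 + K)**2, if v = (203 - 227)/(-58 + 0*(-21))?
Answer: 253551524521/12229009 ≈ 20734.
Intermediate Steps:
l = -121 (l = 4 - (-25)*(-5) = 4 - 1/2*250 = 4 - 125 = -121)
v = 12/29 (v = -24/(-58 + 0) = -24/(-58) = -24*(-1/58) = 12/29 ≈ 0.41379)
K = -29/3497 (K = 1/(12/29 - 121) = 1/(-3497/29) = -29/3497 ≈ -0.0082928)
(144 + K)**2 = (144 - 29/3497)**2 = (503539/3497)**2 = 253551524521/12229009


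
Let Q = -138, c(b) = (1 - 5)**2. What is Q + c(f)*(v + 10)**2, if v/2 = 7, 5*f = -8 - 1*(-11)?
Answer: 9078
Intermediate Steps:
f = 3/5 (f = (-8 - 1*(-11))/5 = (-8 + 11)/5 = (1/5)*3 = 3/5 ≈ 0.60000)
c(b) = 16 (c(b) = (-4)**2 = 16)
v = 14 (v = 2*7 = 14)
Q + c(f)*(v + 10)**2 = -138 + 16*(14 + 10)**2 = -138 + 16*24**2 = -138 + 16*576 = -138 + 9216 = 9078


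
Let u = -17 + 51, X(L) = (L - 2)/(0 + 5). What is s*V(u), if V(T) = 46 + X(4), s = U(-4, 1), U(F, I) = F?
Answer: -928/5 ≈ -185.60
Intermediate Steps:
X(L) = -2/5 + L/5 (X(L) = (-2 + L)/5 = (-2 + L)*(1/5) = -2/5 + L/5)
s = -4
u = 34
V(T) = 232/5 (V(T) = 46 + (-2/5 + (1/5)*4) = 46 + (-2/5 + 4/5) = 46 + 2/5 = 232/5)
s*V(u) = -4*232/5 = -928/5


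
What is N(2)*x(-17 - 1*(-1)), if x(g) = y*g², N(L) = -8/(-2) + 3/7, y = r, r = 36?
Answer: 285696/7 ≈ 40814.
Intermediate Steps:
y = 36
N(L) = 31/7 (N(L) = -8*(-½) + 3*(⅐) = 4 + 3/7 = 31/7)
x(g) = 36*g²
N(2)*x(-17 - 1*(-1)) = 31*(36*(-17 - 1*(-1))²)/7 = 31*(36*(-17 + 1)²)/7 = 31*(36*(-16)²)/7 = 31*(36*256)/7 = (31/7)*9216 = 285696/7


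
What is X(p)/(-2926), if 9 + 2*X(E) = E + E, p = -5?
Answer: 1/308 ≈ 0.0032468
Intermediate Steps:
X(E) = -9/2 + E (X(E) = -9/2 + (E + E)/2 = -9/2 + (2*E)/2 = -9/2 + E)
X(p)/(-2926) = (-9/2 - 5)/(-2926) = -19/2*(-1/2926) = 1/308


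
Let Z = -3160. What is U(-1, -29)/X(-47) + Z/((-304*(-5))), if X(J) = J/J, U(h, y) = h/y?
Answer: -2253/1102 ≈ -2.0445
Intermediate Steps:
X(J) = 1
U(-1, -29)/X(-47) + Z/((-304*(-5))) = -1/(-29)/1 - 3160/((-304*(-5))) = -1*(-1/29)*1 - 3160/1520 = (1/29)*1 - 3160*1/1520 = 1/29 - 79/38 = -2253/1102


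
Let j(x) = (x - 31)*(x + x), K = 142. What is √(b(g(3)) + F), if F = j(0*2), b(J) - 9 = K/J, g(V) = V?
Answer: 13*√3/3 ≈ 7.5056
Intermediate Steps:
b(J) = 9 + 142/J
j(x) = 2*x*(-31 + x) (j(x) = (-31 + x)*(2*x) = 2*x*(-31 + x))
F = 0 (F = 2*(0*2)*(-31 + 0*2) = 2*0*(-31 + 0) = 2*0*(-31) = 0)
√(b(g(3)) + F) = √((9 + 142/3) + 0) = √(169/3 + 0) = √(169/3) = 13*√3/3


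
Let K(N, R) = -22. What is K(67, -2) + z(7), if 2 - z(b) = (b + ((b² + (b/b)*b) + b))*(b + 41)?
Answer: -3380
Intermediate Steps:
z(b) = 2 - (41 + b)*(b² + 3*b) (z(b) = 2 - (b + ((b² + (b/b)*b) + b))*(b + 41) = 2 - (b + ((b² + 1*b) + b))*(41 + b) = 2 - (b + ((b² + b) + b))*(41 + b) = 2 - (b + ((b + b²) + b))*(41 + b) = 2 - (b + (b² + 2*b))*(41 + b) = 2 - (b² + 3*b)*(41 + b) = 2 - (41 + b)*(b² + 3*b))
K(67, -2) + z(7) = -22 + (2 - 1*7³ - 123*7 - 44*7²) = -22 + (2 - 1*343 - 861 - 44*49) = -22 + (2 - 343 - 861 - 2156) = -22 - 3358 = -3380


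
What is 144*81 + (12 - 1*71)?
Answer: 11605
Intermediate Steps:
144*81 + (12 - 1*71) = 11664 + (12 - 71) = 11664 - 59 = 11605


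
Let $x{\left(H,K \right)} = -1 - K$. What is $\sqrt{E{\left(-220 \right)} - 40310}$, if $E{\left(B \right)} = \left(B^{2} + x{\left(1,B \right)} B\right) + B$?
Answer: $i \sqrt{40310} \approx 200.77 i$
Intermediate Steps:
$E{\left(B \right)} = B + B^{2} + B \left(-1 - B\right)$ ($E{\left(B \right)} = \left(B^{2} + \left(-1 - B\right) B\right) + B = \left(B^{2} + B \left(-1 - B\right)\right) + B = B + B^{2} + B \left(-1 - B\right)$)
$\sqrt{E{\left(-220 \right)} - 40310} = \sqrt{0 - 40310} = \sqrt{-40310} = i \sqrt{40310}$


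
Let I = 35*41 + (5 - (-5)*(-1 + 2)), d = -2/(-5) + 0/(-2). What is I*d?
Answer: 578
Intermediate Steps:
d = ⅖ (d = -2*(-⅕) + 0*(-½) = ⅖ + 0 = ⅖ ≈ 0.40000)
I = 1445 (I = 1435 + (5 - (-5)) = 1435 + (5 - 1*(-5)) = 1435 + (5 + 5) = 1435 + 10 = 1445)
I*d = 1445*(⅖) = 578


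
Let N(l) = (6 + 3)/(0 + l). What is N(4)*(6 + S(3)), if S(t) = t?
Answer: 81/4 ≈ 20.250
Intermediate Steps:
N(l) = 9/l
N(4)*(6 + S(3)) = (9/4)*(6 + 3) = (9*(1/4))*9 = (9/4)*9 = 81/4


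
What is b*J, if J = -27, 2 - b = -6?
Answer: -216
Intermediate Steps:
b = 8 (b = 2 - 1*(-6) = 2 + 6 = 8)
b*J = 8*(-27) = -216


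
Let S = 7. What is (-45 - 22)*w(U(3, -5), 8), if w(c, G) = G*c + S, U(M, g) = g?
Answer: 2211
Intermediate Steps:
w(c, G) = 7 + G*c (w(c, G) = G*c + 7 = 7 + G*c)
(-45 - 22)*w(U(3, -5), 8) = (-45 - 22)*(7 + 8*(-5)) = -67*(7 - 40) = -67*(-33) = 2211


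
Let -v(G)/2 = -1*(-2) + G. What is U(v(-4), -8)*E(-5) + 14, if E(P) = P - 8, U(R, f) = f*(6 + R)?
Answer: 1054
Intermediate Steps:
v(G) = -4 - 2*G (v(G) = -2*(-1*(-2) + G) = -2*(2 + G) = -4 - 2*G)
E(P) = -8 + P
U(v(-4), -8)*E(-5) + 14 = (-8*(6 + (-4 - 2*(-4))))*(-8 - 5) + 14 = -8*(6 + (-4 + 8))*(-13) + 14 = -8*(6 + 4)*(-13) + 14 = -8*10*(-13) + 14 = -80*(-13) + 14 = 1040 + 14 = 1054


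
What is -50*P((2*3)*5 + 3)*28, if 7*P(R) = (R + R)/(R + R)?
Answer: -200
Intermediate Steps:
P(R) = ⅐ (P(R) = ((R + R)/(R + R))/7 = ((2*R)/((2*R)))/7 = ((2*R)*(1/(2*R)))/7 = (⅐)*1 = ⅐)
-50*P((2*3)*5 + 3)*28 = -50*⅐*28 = -50/7*28 = -200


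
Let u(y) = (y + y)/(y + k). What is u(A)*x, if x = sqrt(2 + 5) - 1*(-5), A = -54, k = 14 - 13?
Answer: 540/53 + 108*sqrt(7)/53 ≈ 15.580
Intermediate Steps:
k = 1
u(y) = 2*y/(1 + y) (u(y) = (y + y)/(y + 1) = (2*y)/(1 + y) = 2*y/(1 + y))
x = 5 + sqrt(7) (x = sqrt(7) + 5 = 5 + sqrt(7) ≈ 7.6458)
u(A)*x = (2*(-54)/(1 - 54))*(5 + sqrt(7)) = (2*(-54)/(-53))*(5 + sqrt(7)) = (2*(-54)*(-1/53))*(5 + sqrt(7)) = 108*(5 + sqrt(7))/53 = 540/53 + 108*sqrt(7)/53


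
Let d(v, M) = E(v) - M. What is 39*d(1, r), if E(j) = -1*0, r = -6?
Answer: 234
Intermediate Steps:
E(j) = 0
d(v, M) = -M (d(v, M) = 0 - M = -M)
39*d(1, r) = 39*(-1*(-6)) = 39*6 = 234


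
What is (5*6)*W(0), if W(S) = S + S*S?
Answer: 0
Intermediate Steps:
W(S) = S + S²
(5*6)*W(0) = (5*6)*(0*(1 + 0)) = 30*(0*1) = 30*0 = 0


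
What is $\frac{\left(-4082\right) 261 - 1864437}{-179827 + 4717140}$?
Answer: $- \frac{266349}{412483} \approx -0.64572$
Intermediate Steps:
$\frac{\left(-4082\right) 261 - 1864437}{-179827 + 4717140} = \frac{-1065402 - 1864437}{4537313} = \left(-2929839\right) \frac{1}{4537313} = - \frac{266349}{412483}$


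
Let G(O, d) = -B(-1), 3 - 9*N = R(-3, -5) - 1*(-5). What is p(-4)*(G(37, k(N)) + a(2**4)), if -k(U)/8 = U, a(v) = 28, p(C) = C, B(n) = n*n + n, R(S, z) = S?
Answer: -112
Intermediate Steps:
B(n) = n + n**2 (B(n) = n**2 + n = n + n**2)
N = 1/9 (N = 1/3 - (-3 - 1*(-5))/9 = 1/3 - (-3 + 5)/9 = 1/3 - 1/9*2 = 1/3 - 2/9 = 1/9 ≈ 0.11111)
k(U) = -8*U
G(O, d) = 0 (G(O, d) = -(-1)*(1 - 1) = -(-1)*0 = -1*0 = 0)
p(-4)*(G(37, k(N)) + a(2**4)) = -4*(0 + 28) = -4*28 = -112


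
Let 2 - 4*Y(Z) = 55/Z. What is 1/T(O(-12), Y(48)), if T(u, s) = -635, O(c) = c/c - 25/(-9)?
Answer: -1/635 ≈ -0.0015748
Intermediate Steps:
Y(Z) = ½ - 55/(4*Z)
O(c) = 34/9 (O(c) = 1 - 25*(-⅑) = 1 + 25/9 = 34/9)
1/T(O(-12), Y(48)) = 1/(-635) = -1/635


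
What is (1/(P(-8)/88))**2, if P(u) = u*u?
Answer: 121/64 ≈ 1.8906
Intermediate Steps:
P(u) = u**2
(1/(P(-8)/88))**2 = (1/((-8)**2/88))**2 = (1/(64*(1/88)))**2 = (1/(8/11))**2 = (11/8)**2 = 121/64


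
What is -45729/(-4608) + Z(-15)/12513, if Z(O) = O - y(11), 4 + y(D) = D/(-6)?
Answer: 190721579/19219968 ≈ 9.9231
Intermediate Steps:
y(D) = -4 - D/6 (y(D) = -4 + D/(-6) = -4 + D*(-⅙) = -4 - D/6)
Z(O) = 35/6 + O (Z(O) = O - (-4 - ⅙*11) = O - (-4 - 11/6) = O - 1*(-35/6) = O + 35/6 = 35/6 + O)
-45729/(-4608) + Z(-15)/12513 = -45729/(-4608) + (35/6 - 15)/12513 = -45729*(-1/4608) - 55/6*1/12513 = 5081/512 - 55/75078 = 190721579/19219968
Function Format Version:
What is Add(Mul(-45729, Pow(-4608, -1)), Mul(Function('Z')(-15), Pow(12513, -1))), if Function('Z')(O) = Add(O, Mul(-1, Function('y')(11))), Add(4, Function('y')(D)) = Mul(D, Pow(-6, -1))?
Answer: Rational(190721579, 19219968) ≈ 9.9231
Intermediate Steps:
Function('y')(D) = Add(-4, Mul(Rational(-1, 6), D)) (Function('y')(D) = Add(-4, Mul(D, Pow(-6, -1))) = Add(-4, Mul(D, Rational(-1, 6))) = Add(-4, Mul(Rational(-1, 6), D)))
Function('Z')(O) = Add(Rational(35, 6), O) (Function('Z')(O) = Add(O, Mul(-1, Add(-4, Mul(Rational(-1, 6), 11)))) = Add(O, Mul(-1, Add(-4, Rational(-11, 6)))) = Add(O, Mul(-1, Rational(-35, 6))) = Add(O, Rational(35, 6)) = Add(Rational(35, 6), O))
Add(Mul(-45729, Pow(-4608, -1)), Mul(Function('Z')(-15), Pow(12513, -1))) = Add(Mul(-45729, Pow(-4608, -1)), Mul(Add(Rational(35, 6), -15), Pow(12513, -1))) = Add(Mul(-45729, Rational(-1, 4608)), Mul(Rational(-55, 6), Rational(1, 12513))) = Add(Rational(5081, 512), Rational(-55, 75078)) = Rational(190721579, 19219968)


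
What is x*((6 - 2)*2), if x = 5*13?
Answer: 520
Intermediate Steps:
x = 65
x*((6 - 2)*2) = 65*((6 - 2)*2) = 65*(4*2) = 65*8 = 520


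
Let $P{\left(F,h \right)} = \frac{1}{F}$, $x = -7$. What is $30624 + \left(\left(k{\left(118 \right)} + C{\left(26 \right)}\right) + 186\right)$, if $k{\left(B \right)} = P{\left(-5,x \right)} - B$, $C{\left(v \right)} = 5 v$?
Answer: $\frac{154109}{5} \approx 30822.0$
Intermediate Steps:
$k{\left(B \right)} = - \frac{1}{5} - B$ ($k{\left(B \right)} = \frac{1}{-5} - B = - \frac{1}{5} - B$)
$30624 + \left(\left(k{\left(118 \right)} + C{\left(26 \right)}\right) + 186\right) = 30624 + \left(\left(\left(- \frac{1}{5} - 118\right) + 5 \cdot 26\right) + 186\right) = 30624 + \left(\left(\left(- \frac{1}{5} - 118\right) + 130\right) + 186\right) = 30624 + \left(\left(- \frac{591}{5} + 130\right) + 186\right) = 30624 + \left(\frac{59}{5} + 186\right) = 30624 + \frac{989}{5} = \frac{154109}{5}$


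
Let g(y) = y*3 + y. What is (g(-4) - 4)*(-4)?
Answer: 80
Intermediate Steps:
g(y) = 4*y (g(y) = 3*y + y = 4*y)
(g(-4) - 4)*(-4) = (4*(-4) - 4)*(-4) = (-16 - 4)*(-4) = -20*(-4) = 80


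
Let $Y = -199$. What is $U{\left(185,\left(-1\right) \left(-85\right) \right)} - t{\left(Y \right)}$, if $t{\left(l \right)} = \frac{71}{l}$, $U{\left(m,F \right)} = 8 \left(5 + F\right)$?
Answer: $\frac{143351}{199} \approx 720.36$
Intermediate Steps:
$U{\left(m,F \right)} = 40 + 8 F$
$U{\left(185,\left(-1\right) \left(-85\right) \right)} - t{\left(Y \right)} = \left(40 + 8 \left(\left(-1\right) \left(-85\right)\right)\right) - \frac{71}{-199} = \left(40 + 8 \cdot 85\right) - 71 \left(- \frac{1}{199}\right) = \left(40 + 680\right) - - \frac{71}{199} = 720 + \frac{71}{199} = \frac{143351}{199}$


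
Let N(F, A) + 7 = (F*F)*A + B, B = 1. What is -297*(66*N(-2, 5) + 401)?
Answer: -393525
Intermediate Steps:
N(F, A) = -6 + A*F² (N(F, A) = -7 + ((F*F)*A + 1) = -7 + (F²*A + 1) = -7 + (A*F² + 1) = -7 + (1 + A*F²) = -6 + A*F²)
-297*(66*N(-2, 5) + 401) = -297*(66*(-6 + 5*(-2)²) + 401) = -297*(66*(-6 + 5*4) + 401) = -297*(66*(-6 + 20) + 401) = -297*(66*14 + 401) = -297*(924 + 401) = -297*1325 = -393525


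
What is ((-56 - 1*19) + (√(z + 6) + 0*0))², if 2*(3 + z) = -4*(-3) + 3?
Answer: (150 - √42)²/4 ≈ 5149.4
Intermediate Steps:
z = 9/2 (z = -3 + (-4*(-3) + 3)/2 = -3 + (12 + 3)/2 = -3 + (½)*15 = -3 + 15/2 = 9/2 ≈ 4.5000)
((-56 - 1*19) + (√(z + 6) + 0*0))² = ((-56 - 1*19) + (√(9/2 + 6) + 0*0))² = ((-56 - 19) + (√(21/2) + 0))² = (-75 + (√42/2 + 0))² = (-75 + √42/2)²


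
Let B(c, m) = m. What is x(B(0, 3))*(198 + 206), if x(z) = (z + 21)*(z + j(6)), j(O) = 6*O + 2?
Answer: 397536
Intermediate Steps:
j(O) = 2 + 6*O
x(z) = (21 + z)*(38 + z) (x(z) = (z + 21)*(z + (2 + 6*6)) = (21 + z)*(z + (2 + 36)) = (21 + z)*(z + 38) = (21 + z)*(38 + z))
x(B(0, 3))*(198 + 206) = (798 + 3**2 + 59*3)*(198 + 206) = (798 + 9 + 177)*404 = 984*404 = 397536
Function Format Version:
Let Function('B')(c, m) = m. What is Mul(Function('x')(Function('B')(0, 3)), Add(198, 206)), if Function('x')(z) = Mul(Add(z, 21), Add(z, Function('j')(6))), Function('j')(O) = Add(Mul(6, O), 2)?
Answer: 397536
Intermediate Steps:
Function('j')(O) = Add(2, Mul(6, O))
Function('x')(z) = Mul(Add(21, z), Add(38, z)) (Function('x')(z) = Mul(Add(z, 21), Add(z, Add(2, Mul(6, 6)))) = Mul(Add(21, z), Add(z, Add(2, 36))) = Mul(Add(21, z), Add(z, 38)) = Mul(Add(21, z), Add(38, z)))
Mul(Function('x')(Function('B')(0, 3)), Add(198, 206)) = Mul(Add(798, Pow(3, 2), Mul(59, 3)), Add(198, 206)) = Mul(Add(798, 9, 177), 404) = Mul(984, 404) = 397536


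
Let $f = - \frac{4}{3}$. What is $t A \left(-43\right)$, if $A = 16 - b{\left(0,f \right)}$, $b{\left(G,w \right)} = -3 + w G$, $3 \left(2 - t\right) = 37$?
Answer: $\frac{25327}{3} \approx 8442.3$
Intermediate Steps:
$t = - \frac{31}{3}$ ($t = 2 - \frac{37}{3} = - \frac{31}{3} \approx -10.333$)
$f = - \frac{4}{3}$ ($f = \left(-4\right) \frac{1}{3} = - \frac{4}{3} \approx -1.3333$)
$b{\left(G,w \right)} = -3 + G w$
$A = 19$ ($A = 16 - \left(-3 + 0 \left(- \frac{4}{3}\right)\right) = 16 - \left(-3 + 0\right) = 16 - -3 = 16 + 3 = 19$)
$t A \left(-43\right) = \left(- \frac{31}{3}\right) 19 \left(-43\right) = \left(- \frac{589}{3}\right) \left(-43\right) = \frac{25327}{3}$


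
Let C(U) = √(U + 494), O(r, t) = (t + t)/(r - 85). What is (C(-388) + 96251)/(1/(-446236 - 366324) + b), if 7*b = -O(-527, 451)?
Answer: 11966086021680/26175887 + 124321680*√106/26175887 ≈ 4.5719e+5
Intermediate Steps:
O(r, t) = 2*t/(-85 + r) (O(r, t) = (2*t)/(-85 + r) = 2*t/(-85 + r))
b = 451/2142 (b = (-2*451/(-85 - 527))/7 = (-2*451/(-612))/7 = (-2*451*(-1)/612)/7 = (-1*(-451/306))/7 = (⅐)*(451/306) = 451/2142 ≈ 0.21055)
C(U) = √(494 + U)
(C(-388) + 96251)/(1/(-446236 - 366324) + b) = (√(494 - 388) + 96251)/(1/(-446236 - 366324) + 451/2142) = (√106 + 96251)/(1/(-812560) + 451/2142) = (96251 + √106)/(-1/812560 + 451/2142) = (96251 + √106)/(26175887/124321680) = (96251 + √106)*(124321680/26175887) = 11966086021680/26175887 + 124321680*√106/26175887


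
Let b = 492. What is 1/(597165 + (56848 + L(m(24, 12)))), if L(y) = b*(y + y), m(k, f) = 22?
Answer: 1/675661 ≈ 1.4800e-6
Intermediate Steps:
L(y) = 984*y (L(y) = 492*(y + y) = 492*(2*y) = 984*y)
1/(597165 + (56848 + L(m(24, 12)))) = 1/(597165 + (56848 + 984*22)) = 1/(597165 + (56848 + 21648)) = 1/(597165 + 78496) = 1/675661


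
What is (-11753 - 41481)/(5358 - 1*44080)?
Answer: 26617/19361 ≈ 1.3748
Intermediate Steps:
(-11753 - 41481)/(5358 - 1*44080) = -53234/(5358 - 44080) = -53234/(-38722) = -53234*(-1/38722) = 26617/19361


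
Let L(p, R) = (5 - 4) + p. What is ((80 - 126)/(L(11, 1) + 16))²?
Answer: 529/196 ≈ 2.6990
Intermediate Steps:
L(p, R) = 1 + p
((80 - 126)/(L(11, 1) + 16))² = ((80 - 126)/((1 + 11) + 16))² = (-46/(12 + 16))² = (-46/28)² = (-46*1/28)² = (-23/14)² = 529/196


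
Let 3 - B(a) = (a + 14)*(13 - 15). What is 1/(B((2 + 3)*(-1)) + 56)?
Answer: 1/77 ≈ 0.012987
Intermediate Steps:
B(a) = 31 + 2*a (B(a) = 3 - (a + 14)*(13 - 15) = 3 - (14 + a)*(-2) = 3 - (-28 - 2*a) = 3 + (28 + 2*a) = 31 + 2*a)
1/(B((2 + 3)*(-1)) + 56) = 1/((31 + 2*((2 + 3)*(-1))) + 56) = 1/((31 + 2*(5*(-1))) + 56) = 1/((31 + 2*(-5)) + 56) = 1/((31 - 10) + 56) = 1/(21 + 56) = 1/77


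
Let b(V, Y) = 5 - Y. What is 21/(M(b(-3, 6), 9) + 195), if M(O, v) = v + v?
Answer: 7/71 ≈ 0.098592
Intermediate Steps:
M(O, v) = 2*v
21/(M(b(-3, 6), 9) + 195) = 21/(2*9 + 195) = 21/(18 + 195) = 21/213 = (1/213)*21 = 7/71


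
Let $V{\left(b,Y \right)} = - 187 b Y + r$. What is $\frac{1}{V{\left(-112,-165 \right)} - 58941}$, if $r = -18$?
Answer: $- \frac{1}{3514719} \approx -2.8452 \cdot 10^{-7}$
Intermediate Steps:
$V{\left(b,Y \right)} = -18 - 187 Y b$ ($V{\left(b,Y \right)} = - 187 b Y - 18 = - 187 Y b - 18 = -18 - 187 Y b$)
$\frac{1}{V{\left(-112,-165 \right)} - 58941} = \frac{1}{\left(-18 - \left(-30855\right) \left(-112\right)\right) - 58941} = \frac{1}{\left(-18 - 3455760\right) - 58941} = \frac{1}{-3455778 - 58941} = \frac{1}{-3514719} = - \frac{1}{3514719}$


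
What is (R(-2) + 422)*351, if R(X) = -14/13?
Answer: 147744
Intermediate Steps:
R(X) = -14/13 (R(X) = -14*1/13 = -14/13)
(R(-2) + 422)*351 = (-14/13 + 422)*351 = (5472/13)*351 = 147744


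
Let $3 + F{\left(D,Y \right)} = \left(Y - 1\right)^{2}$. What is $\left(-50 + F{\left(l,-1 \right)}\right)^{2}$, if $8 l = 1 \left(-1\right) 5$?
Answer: $2401$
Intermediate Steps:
$l = - \frac{5}{8}$ ($l = \frac{1 \left(-1\right) 5}{8} = \frac{\left(-1\right) 5}{8} = \frac{1}{8} \left(-5\right) = - \frac{5}{8} \approx -0.625$)
$F{\left(D,Y \right)} = -3 + \left(-1 + Y\right)^{2}$ ($F{\left(D,Y \right)} = -3 + \left(Y - 1\right)^{2} = -3 + \left(-1 + Y\right)^{2}$)
$\left(-50 + F{\left(l,-1 \right)}\right)^{2} = \left(-50 - \left(3 - \left(-1 - 1\right)^{2}\right)\right)^{2} = \left(-50 - \left(3 - \left(-2\right)^{2}\right)\right)^{2} = \left(-50 + \left(-3 + 4\right)\right)^{2} = \left(-50 + 1\right)^{2} = \left(-49\right)^{2} = 2401$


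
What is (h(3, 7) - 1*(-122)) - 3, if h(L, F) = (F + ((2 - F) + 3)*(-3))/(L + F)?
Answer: 1203/10 ≈ 120.30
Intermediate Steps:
h(L, F) = (-15 + 4*F)/(F + L) (h(L, F) = (F + (5 - F)*(-3))/(F + L) = (F + (-15 + 3*F))/(F + L) = (-15 + 4*F)/(F + L))
(h(3, 7) - 1*(-122)) - 3 = ((-15 + 4*7)/(7 + 3) - 1*(-122)) - 3 = ((-15 + 28)/10 + 122) - 3 = ((1/10)*13 + 122) - 3 = (13/10 + 122) - 3 = 1233/10 - 3 = 1203/10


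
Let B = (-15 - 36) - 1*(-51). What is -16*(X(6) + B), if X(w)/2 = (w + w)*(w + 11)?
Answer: -6528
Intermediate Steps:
X(w) = 4*w*(11 + w) (X(w) = 2*((w + w)*(w + 11)) = 2*((2*w)*(11 + w)) = 2*(2*w*(11 + w)) = 4*w*(11 + w))
B = 0 (B = -51 + 51 = 0)
-16*(X(6) + B) = -16*(4*6*(11 + 6) + 0) = -16*(4*6*17 + 0) = -16*(408 + 0) = -16*408 = -6528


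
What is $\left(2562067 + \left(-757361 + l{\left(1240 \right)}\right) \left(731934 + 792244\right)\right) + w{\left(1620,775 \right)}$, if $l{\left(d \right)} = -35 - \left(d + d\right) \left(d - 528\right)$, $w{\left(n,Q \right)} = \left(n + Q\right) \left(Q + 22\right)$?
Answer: $-3845734394886$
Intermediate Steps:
$w{\left(n,Q \right)} = \left(22 + Q\right) \left(Q + n\right)$ ($w{\left(n,Q \right)} = \left(Q + n\right) \left(22 + Q\right) = \left(22 + Q\right) \left(Q + n\right)$)
$l{\left(d \right)} = -35 - 2 d \left(-528 + d\right)$
$\left(2562067 + \left(-757361 + l{\left(1240 \right)}\right) \left(731934 + 792244\right)\right) + w{\left(1620,775 \right)} = \left(2562067 + \left(-757361 - \left(-1309405 + 3075200\right)\right) \left(731934 + 792244\right)\right) + \left(775^{2} + 22 \cdot 775 + 22 \cdot 1620 + 775 \cdot 1620\right) = \left(2562067 + \left(-757361 - 1765795\right) 1524178\right) + \left(600625 + 17050 + 35640 + 1255500\right) = \left(2562067 + \left(-757361 - 1765795\right) 1524178\right) + 1908815 = \left(2562067 - 3845738865768\right) + 1908815 = -3845736303701 + 1908815 = -3845734394886$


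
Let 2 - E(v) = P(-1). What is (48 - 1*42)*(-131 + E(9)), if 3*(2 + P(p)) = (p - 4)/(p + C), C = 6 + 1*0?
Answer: -760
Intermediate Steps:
C = 6 (C = 6 + 0 = 6)
P(p) = -2 + (-4 + p)/(3*(6 + p)) (P(p) = -2 + ((p - 4)/(p + 6))/3 = -2 + ((-4 + p)/(6 + p))/3 = -2 + (-4 + p)/(3*(6 + p)))
E(v) = 13/3 (E(v) = 2 - 5*(-8 - 1*(-1))/(3*(6 - 1)) = 2 - 5*(-8 + 1)/(3*5) = 2 - 5*(-7)/(3*5) = 2 - 1*(-7/3) = 2 + 7/3 = 13/3)
(48 - 1*42)*(-131 + E(9)) = (48 - 1*42)*(-131 + 13/3) = (48 - 42)*(-380/3) = 6*(-380/3) = -760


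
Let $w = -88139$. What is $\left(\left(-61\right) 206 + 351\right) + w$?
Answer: $-100354$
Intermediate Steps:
$\left(\left(-61\right) 206 + 351\right) + w = \left(\left(-61\right) 206 + 351\right) - 88139 = \left(-12566 + 351\right) - 88139 = -12215 - 88139 = -100354$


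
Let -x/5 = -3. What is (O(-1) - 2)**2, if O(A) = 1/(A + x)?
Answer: 729/196 ≈ 3.7194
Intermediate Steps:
x = 15 (x = -5*(-3) = 15)
O(A) = 1/(15 + A) (O(A) = 1/(A + 15) = 1/(15 + A))
(O(-1) - 2)**2 = (1/(15 - 1) - 2)**2 = (1/14 - 2)**2 = (-27/14)**2 = 729/196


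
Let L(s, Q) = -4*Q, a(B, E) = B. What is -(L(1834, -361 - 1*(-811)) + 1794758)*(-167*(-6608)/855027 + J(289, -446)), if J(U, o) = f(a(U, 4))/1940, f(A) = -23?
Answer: -1901606072254901/829376190 ≈ -2.2928e+6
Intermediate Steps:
J(U, o) = -23/1940
-(L(1834, -361 - 1*(-811)) + 1794758)*(-167*(-6608)/855027 + J(289, -446)) = -(-4*(-361 - 1*(-811)) + 1794758)*(-167*(-6608)/855027 - 23/1940) = -(-4*(-361 + 811) + 1794758)*(1103536*(1/855027) - 23/1940) = -(-4*450 + 1794758)*(1103536/855027 - 23/1940) = -(-1800 + 1794758)*2121194219/1658752380 = -1792958*2121194219/1658752380 = -1*1901606072254901/829376190 = -1901606072254901/829376190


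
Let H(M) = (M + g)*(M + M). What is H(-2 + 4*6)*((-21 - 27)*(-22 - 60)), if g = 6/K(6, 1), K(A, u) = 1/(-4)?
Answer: -346368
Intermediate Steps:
K(A, u) = -1/4
g = -24 (g = 6/(-1/4) = 6*(-4) = -24)
H(M) = 2*M*(-24 + M) (H(M) = (M - 24)*(M + M) = (-24 + M)*(2*M) = 2*M*(-24 + M))
H(-2 + 4*6)*((-21 - 27)*(-22 - 60)) = (2*(-2 + 4*6)*(-24 + (-2 + 4*6)))*((-21 - 27)*(-22 - 60)) = (2*(-2 + 24)*(-24 + (-2 + 24)))*(-48*(-82)) = (2*22*(-24 + 22))*3936 = (2*22*(-2))*3936 = -88*3936 = -346368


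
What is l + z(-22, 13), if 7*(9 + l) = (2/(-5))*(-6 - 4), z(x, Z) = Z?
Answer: 32/7 ≈ 4.5714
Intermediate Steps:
l = -59/7 (l = -9 + ((2/(-5))*(-6 - 4))/7 = -9 + ((2*(-⅕))*(-10))/7 = -9 + (-⅖*(-10))/7 = -9 + (⅐)*4 = -9 + 4/7 = -59/7 ≈ -8.4286)
l + z(-22, 13) = -59/7 + 13 = 32/7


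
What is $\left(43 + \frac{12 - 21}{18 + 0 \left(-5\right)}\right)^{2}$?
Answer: $\frac{7225}{4} \approx 1806.3$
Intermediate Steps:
$\left(43 + \frac{12 - 21}{18 + 0 \left(-5\right)}\right)^{2} = \left(43 - \frac{9}{18 + 0}\right)^{2} = \left(43 - \frac{9}{18}\right)^{2} = \left(43 - \frac{1}{2}\right)^{2} = \left(\frac{85}{2}\right)^{2} = \frac{7225}{4}$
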